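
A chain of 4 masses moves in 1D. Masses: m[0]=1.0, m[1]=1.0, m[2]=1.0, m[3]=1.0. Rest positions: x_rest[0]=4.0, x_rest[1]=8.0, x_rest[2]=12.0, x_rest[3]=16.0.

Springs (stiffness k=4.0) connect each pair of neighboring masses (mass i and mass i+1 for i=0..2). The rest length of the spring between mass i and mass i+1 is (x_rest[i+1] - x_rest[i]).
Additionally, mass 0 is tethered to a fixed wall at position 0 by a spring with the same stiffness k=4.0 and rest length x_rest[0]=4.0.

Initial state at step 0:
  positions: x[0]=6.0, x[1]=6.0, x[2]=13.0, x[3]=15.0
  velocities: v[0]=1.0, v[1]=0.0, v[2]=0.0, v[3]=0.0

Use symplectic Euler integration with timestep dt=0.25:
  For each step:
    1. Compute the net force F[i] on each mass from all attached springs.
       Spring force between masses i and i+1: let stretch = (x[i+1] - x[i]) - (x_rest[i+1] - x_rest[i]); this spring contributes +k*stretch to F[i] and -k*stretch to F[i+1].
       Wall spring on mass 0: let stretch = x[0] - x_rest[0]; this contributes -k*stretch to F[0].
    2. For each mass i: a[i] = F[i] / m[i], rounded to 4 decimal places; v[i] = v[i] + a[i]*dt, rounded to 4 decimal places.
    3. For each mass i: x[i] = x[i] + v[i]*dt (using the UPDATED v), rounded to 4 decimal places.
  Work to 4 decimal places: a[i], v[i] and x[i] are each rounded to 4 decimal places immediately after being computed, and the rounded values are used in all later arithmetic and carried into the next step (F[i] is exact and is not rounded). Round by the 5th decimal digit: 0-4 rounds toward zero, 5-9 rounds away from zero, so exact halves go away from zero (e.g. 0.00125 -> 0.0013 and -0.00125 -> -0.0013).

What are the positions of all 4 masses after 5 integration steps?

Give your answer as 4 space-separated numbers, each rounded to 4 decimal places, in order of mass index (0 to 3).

Answer: 4.2979 6.5880 13.3926 15.5538

Derivation:
Step 0: x=[6.0000 6.0000 13.0000 15.0000] v=[1.0000 0.0000 0.0000 0.0000]
Step 1: x=[4.7500 7.7500 11.7500 15.5000] v=[-5.0000 7.0000 -5.0000 2.0000]
Step 2: x=[3.0625 9.7500 10.4375 16.0625] v=[-6.7500 8.0000 -5.2500 2.2500]
Step 3: x=[2.2813 10.2500 10.3594 16.2188] v=[-3.1250 2.0000 -0.3125 0.6250]
Step 4: x=[2.9219 8.7852 11.7188 15.9102] v=[2.5624 -5.8593 5.4375 -1.2344]
Step 5: x=[4.2979 6.5880 13.3926 15.5538] v=[5.5038 -8.7890 6.6953 -1.4258]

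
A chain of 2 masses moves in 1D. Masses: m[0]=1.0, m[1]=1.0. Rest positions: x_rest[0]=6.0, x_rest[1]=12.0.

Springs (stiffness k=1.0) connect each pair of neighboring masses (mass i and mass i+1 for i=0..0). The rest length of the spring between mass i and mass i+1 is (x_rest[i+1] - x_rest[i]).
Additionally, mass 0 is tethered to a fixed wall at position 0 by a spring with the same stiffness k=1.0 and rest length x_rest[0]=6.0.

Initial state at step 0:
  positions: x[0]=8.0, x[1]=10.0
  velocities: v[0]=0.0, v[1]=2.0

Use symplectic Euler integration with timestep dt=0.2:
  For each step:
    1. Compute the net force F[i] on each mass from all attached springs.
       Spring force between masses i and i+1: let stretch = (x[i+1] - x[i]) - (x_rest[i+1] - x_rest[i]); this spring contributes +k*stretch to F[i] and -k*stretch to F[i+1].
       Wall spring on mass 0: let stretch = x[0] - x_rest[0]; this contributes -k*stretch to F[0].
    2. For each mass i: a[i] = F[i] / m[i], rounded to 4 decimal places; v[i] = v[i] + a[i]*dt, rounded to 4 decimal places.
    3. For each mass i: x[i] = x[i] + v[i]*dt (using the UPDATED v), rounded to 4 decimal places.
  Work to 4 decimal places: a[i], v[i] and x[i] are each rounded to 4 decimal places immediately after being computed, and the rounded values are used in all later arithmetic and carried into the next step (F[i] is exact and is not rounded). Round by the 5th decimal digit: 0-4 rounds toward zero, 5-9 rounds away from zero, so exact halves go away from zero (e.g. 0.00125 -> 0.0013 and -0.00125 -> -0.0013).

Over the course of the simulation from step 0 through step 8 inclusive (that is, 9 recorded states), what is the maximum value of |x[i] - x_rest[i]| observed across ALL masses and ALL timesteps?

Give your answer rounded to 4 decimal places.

Answer: 3.2267

Derivation:
Step 0: x=[8.0000 10.0000] v=[0.0000 2.0000]
Step 1: x=[7.7600 10.5600] v=[-1.2000 2.8000]
Step 2: x=[7.3216 11.2480] v=[-2.1920 3.4400]
Step 3: x=[6.7474 12.0189] v=[-2.8710 3.8547]
Step 4: x=[6.1142 12.8190] v=[-3.1662 4.0004]
Step 5: x=[5.5046 13.5909] v=[-3.0481 3.8594]
Step 6: x=[4.9982 14.2793] v=[-2.5318 3.4421]
Step 7: x=[4.6632 14.8365] v=[-1.6752 2.7859]
Step 8: x=[4.5486 15.2267] v=[-0.5732 1.9512]
Max displacement = 3.2267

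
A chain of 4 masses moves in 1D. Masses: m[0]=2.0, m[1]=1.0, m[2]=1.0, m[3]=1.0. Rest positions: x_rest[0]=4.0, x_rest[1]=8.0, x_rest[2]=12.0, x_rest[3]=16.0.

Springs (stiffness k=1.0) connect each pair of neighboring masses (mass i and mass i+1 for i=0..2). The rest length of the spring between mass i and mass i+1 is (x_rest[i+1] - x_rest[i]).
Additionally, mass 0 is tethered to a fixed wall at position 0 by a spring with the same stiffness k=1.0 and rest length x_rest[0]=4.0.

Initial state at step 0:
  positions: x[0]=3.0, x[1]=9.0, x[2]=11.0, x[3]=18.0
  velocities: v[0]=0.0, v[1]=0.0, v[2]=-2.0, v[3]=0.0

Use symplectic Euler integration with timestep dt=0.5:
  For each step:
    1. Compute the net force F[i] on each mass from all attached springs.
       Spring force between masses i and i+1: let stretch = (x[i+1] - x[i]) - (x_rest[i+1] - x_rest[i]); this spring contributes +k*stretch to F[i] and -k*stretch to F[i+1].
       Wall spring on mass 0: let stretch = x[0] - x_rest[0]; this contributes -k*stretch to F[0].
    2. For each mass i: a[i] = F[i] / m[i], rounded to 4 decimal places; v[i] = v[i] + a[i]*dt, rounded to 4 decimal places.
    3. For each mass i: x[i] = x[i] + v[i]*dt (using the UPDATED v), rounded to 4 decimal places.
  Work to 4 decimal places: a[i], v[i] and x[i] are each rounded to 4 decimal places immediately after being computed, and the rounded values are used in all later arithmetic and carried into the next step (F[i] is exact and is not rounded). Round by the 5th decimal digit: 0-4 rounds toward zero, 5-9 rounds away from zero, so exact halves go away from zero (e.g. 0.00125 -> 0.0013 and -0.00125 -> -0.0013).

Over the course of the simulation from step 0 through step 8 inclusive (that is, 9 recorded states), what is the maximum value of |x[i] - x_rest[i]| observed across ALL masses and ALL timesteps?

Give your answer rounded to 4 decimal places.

Answer: 2.9842

Derivation:
Step 0: x=[3.0000 9.0000 11.0000 18.0000] v=[0.0000 0.0000 -2.0000 0.0000]
Step 1: x=[3.3750 8.0000 11.2500 17.2500] v=[0.7500 -2.0000 0.5000 -1.5000]
Step 2: x=[3.9063 6.6563 12.1875 16.0000] v=[1.0625 -2.6875 1.8750 -2.5000]
Step 3: x=[4.2930 6.0079 12.6954 14.7969] v=[0.7734 -1.2969 1.0157 -2.4063]
Step 4: x=[4.3575 6.6026 12.0568 14.0684] v=[0.1289 1.1894 -1.2773 -1.4571]
Step 5: x=[4.1579 7.9996 10.5575 13.8370] v=[-0.3992 2.7940 -2.9986 -0.4629]
Step 6: x=[3.9188 9.0757 9.2386 13.7857] v=[-0.4783 2.1521 -2.6378 -0.1027]
Step 7: x=[3.8344 8.9033 9.0158 13.5976] v=[-0.1688 -0.3449 -0.4457 -0.3763]
Step 8: x=[3.9044 7.4918 9.9103 13.2640] v=[0.1399 -2.8231 1.7890 -0.6672]
Max displacement = 2.9842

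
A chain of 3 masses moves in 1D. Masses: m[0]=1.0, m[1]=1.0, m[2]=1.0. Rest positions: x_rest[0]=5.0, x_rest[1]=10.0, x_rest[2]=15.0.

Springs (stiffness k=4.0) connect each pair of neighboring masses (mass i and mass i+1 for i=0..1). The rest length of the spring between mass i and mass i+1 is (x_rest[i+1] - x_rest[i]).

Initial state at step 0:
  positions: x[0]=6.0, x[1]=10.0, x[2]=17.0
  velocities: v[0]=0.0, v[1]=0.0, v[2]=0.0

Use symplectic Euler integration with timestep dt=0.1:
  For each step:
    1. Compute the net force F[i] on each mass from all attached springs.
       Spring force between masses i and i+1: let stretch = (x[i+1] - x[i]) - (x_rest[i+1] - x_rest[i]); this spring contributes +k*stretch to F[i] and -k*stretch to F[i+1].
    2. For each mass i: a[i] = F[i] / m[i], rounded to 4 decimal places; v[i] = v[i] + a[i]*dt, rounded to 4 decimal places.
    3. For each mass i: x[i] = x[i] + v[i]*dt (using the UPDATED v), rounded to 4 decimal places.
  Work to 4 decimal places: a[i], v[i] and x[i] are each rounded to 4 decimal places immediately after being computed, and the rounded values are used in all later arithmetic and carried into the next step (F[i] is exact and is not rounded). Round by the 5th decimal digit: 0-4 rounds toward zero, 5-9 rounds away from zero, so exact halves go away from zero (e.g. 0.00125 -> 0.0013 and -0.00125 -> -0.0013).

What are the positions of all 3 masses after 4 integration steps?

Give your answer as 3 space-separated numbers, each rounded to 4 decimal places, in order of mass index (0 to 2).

Step 0: x=[6.0000 10.0000 17.0000] v=[0.0000 0.0000 0.0000]
Step 1: x=[5.9600 10.1200 16.9200] v=[-0.4000 1.2000 -0.8000]
Step 2: x=[5.8864 10.3456 16.7680] v=[-0.7360 2.2560 -1.5200]
Step 3: x=[5.7912 10.6497 16.5591] v=[-0.9523 3.0413 -2.0890]
Step 4: x=[5.6903 10.9959 16.3138] v=[-1.0089 3.4617 -2.4528]

Answer: 5.6903 10.9959 16.3138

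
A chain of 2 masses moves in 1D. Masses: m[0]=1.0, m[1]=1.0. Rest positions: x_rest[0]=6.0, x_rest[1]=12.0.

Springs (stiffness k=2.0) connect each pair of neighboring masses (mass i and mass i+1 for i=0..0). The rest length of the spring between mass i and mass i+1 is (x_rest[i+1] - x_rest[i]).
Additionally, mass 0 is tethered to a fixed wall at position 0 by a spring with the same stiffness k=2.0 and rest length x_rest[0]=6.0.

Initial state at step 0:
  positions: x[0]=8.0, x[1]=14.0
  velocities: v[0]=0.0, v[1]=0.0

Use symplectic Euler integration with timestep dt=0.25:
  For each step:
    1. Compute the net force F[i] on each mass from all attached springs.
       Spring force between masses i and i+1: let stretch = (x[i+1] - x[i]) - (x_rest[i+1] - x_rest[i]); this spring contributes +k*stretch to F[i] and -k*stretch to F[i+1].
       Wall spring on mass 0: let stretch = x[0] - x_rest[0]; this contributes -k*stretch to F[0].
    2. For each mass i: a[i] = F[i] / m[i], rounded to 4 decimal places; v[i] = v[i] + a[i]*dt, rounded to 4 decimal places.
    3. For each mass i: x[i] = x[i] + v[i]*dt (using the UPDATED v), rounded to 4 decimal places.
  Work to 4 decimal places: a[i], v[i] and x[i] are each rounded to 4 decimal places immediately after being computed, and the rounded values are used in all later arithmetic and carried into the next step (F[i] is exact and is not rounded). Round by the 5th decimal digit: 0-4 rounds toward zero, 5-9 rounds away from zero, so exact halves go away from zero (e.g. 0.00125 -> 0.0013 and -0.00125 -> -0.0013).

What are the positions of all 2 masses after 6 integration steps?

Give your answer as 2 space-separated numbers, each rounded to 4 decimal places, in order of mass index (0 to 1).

Step 0: x=[8.0000 14.0000] v=[0.0000 0.0000]
Step 1: x=[7.7500 14.0000] v=[-1.0000 0.0000]
Step 2: x=[7.3125 13.9688] v=[-1.7500 -0.1250]
Step 3: x=[6.7930 13.8555] v=[-2.0781 -0.4532]
Step 4: x=[6.3072 13.6094] v=[-1.9434 -0.9845]
Step 5: x=[5.9457 13.2005] v=[-1.4459 -1.6356]
Step 6: x=[5.7479 12.6348] v=[-0.7914 -2.2630]

Answer: 5.7479 12.6348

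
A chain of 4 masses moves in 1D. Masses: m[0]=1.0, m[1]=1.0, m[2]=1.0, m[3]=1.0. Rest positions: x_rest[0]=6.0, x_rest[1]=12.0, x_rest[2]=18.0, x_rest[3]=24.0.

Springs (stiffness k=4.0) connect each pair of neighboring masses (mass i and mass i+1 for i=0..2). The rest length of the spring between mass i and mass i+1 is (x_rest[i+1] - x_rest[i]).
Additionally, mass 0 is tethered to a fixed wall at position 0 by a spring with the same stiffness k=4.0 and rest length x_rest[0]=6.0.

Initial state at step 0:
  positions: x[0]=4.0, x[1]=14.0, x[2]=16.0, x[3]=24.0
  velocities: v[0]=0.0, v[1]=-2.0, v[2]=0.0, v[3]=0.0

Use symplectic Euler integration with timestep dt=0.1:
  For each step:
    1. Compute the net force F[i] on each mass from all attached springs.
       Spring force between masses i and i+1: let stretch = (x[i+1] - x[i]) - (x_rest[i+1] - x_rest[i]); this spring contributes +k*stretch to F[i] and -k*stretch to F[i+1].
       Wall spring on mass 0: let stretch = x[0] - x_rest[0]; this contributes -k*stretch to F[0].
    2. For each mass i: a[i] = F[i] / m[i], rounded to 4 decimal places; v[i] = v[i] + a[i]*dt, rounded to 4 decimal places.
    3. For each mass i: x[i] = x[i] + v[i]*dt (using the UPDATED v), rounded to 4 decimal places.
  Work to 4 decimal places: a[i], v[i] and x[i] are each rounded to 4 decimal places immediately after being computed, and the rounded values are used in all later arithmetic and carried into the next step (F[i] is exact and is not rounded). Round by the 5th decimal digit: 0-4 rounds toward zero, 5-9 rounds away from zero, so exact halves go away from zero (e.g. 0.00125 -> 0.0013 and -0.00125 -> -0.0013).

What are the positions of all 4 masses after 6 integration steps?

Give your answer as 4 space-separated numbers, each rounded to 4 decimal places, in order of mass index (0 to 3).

Answer: 6.9250 9.1888 18.7591 23.0512

Derivation:
Step 0: x=[4.0000 14.0000 16.0000 24.0000] v=[0.0000 -2.0000 0.0000 0.0000]
Step 1: x=[4.2400 13.4800 16.2400 23.9200] v=[2.4000 -5.2000 2.4000 -0.8000]
Step 2: x=[4.6800 12.7008 16.6768 23.7728] v=[4.4000 -7.7920 4.3680 -1.4720]
Step 3: x=[5.2536 11.7598 17.2384 23.5818] v=[5.7363 -9.4099 5.6160 -1.9104]
Step 4: x=[5.8773 10.7777 17.8346 23.3770] v=[6.2373 -9.8209 5.9619 -2.0478]
Step 5: x=[6.4620 9.8819 18.3702 23.1905] v=[5.8465 -8.9583 5.3561 -1.8648]
Step 6: x=[6.9250 9.1888 18.7591 23.0512] v=[4.6297 -6.9309 3.8889 -1.3929]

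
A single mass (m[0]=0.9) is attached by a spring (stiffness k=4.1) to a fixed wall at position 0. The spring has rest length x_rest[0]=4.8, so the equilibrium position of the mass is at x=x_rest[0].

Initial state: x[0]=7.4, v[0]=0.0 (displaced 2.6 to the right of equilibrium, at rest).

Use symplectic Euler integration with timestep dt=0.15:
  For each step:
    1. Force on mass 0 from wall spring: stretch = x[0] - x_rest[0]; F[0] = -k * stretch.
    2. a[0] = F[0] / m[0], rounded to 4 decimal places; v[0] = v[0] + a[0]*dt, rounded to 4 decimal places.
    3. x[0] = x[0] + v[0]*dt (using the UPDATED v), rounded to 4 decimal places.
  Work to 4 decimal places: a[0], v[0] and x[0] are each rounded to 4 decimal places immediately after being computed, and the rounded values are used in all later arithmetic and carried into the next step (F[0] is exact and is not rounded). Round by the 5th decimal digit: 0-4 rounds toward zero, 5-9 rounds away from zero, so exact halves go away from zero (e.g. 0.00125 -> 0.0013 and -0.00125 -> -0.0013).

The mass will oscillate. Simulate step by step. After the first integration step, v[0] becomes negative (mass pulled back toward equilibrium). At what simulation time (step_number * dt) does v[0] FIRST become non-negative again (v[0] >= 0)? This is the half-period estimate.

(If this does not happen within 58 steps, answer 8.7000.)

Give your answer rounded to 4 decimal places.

Step 0: x=[7.4000] v=[0.0000]
Step 1: x=[7.1335] v=[-1.7767]
Step 2: x=[6.6278] v=[-3.3713]
Step 3: x=[5.9348] v=[-4.6203]
Step 4: x=[5.1254] v=[-5.3957]
Step 5: x=[4.2827] v=[-5.6181]
Step 6: x=[3.4930] v=[-5.2646]
Step 7: x=[2.8373] v=[-4.3715]
Step 8: x=[2.3828] v=[-3.0303]
Step 9: x=[2.1760] v=[-1.3785]
Step 10: x=[2.2382] v=[0.4146]
First v>=0 after going negative at step 10, time=1.5000

Answer: 1.5000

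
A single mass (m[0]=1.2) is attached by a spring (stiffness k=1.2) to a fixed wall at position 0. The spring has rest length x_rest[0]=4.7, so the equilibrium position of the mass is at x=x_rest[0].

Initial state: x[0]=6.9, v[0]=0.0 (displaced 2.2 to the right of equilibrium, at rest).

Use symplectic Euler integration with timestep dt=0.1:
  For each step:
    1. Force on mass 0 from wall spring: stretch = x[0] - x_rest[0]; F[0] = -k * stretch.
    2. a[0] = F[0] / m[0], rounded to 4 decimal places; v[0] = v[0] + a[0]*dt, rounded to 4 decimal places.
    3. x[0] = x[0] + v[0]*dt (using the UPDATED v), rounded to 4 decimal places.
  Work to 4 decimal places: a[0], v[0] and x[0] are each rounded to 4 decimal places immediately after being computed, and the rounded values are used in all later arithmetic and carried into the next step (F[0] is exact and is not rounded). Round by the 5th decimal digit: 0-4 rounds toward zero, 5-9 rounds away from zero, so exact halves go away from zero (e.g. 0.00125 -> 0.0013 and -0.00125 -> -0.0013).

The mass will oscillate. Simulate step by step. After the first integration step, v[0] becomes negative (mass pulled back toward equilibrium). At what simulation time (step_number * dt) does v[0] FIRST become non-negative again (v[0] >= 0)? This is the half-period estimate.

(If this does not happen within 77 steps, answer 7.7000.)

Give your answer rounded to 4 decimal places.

Step 0: x=[6.9000] v=[0.0000]
Step 1: x=[6.8780] v=[-0.2200]
Step 2: x=[6.8342] v=[-0.4378]
Step 3: x=[6.7691] v=[-0.6512]
Step 4: x=[6.6833] v=[-0.8581]
Step 5: x=[6.5777] v=[-1.0564]
Step 6: x=[6.4533] v=[-1.2442]
Step 7: x=[6.3114] v=[-1.4195]
Step 8: x=[6.1533] v=[-1.5806]
Step 9: x=[5.9807] v=[-1.7259]
Step 10: x=[5.7953] v=[-1.8540]
Step 11: x=[5.5990] v=[-1.9635]
Step 12: x=[5.3937] v=[-2.0534]
Step 13: x=[5.1814] v=[-2.1228]
Step 14: x=[4.9643] v=[-2.1709]
Step 15: x=[4.7446] v=[-2.1973]
Step 16: x=[4.5244] v=[-2.2018]
Step 17: x=[4.3060] v=[-2.1842]
Step 18: x=[4.0915] v=[-2.1448]
Step 19: x=[3.8831] v=[-2.0840]
Step 20: x=[3.6829] v=[-2.0023]
Step 21: x=[3.4928] v=[-1.9006]
Step 22: x=[3.3148] v=[-1.7799]
Step 23: x=[3.1507] v=[-1.6414]
Step 24: x=[3.0021] v=[-1.4865]
Step 25: x=[2.8704] v=[-1.3167]
Step 26: x=[2.7570] v=[-1.1337]
Step 27: x=[2.6631] v=[-0.9394]
Step 28: x=[2.5895] v=[-0.7357]
Step 29: x=[2.5370] v=[-0.5247]
Step 30: x=[2.5062] v=[-0.3084]
Step 31: x=[2.4973] v=[-0.0890]
Step 32: x=[2.5104] v=[0.1313]
First v>=0 after going negative at step 32, time=3.2000

Answer: 3.2000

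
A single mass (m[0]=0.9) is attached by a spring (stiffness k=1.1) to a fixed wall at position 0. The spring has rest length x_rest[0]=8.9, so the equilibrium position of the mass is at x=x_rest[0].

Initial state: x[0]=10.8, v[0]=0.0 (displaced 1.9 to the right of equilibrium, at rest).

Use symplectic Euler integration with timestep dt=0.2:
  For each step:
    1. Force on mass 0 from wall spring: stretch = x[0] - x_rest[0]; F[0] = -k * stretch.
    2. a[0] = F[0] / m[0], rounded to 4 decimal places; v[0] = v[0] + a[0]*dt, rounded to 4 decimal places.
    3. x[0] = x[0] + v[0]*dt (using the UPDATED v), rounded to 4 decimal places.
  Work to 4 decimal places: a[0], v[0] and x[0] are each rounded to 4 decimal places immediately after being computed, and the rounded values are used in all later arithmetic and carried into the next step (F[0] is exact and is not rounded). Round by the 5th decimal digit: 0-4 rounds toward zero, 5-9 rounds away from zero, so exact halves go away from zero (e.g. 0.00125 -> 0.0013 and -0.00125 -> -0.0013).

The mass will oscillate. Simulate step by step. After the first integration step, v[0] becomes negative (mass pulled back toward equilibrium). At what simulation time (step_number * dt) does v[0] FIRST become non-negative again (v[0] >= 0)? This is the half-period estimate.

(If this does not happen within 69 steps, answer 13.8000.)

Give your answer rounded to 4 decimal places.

Answer: 3.0000

Derivation:
Step 0: x=[10.8000] v=[0.0000]
Step 1: x=[10.7071] v=[-0.4644]
Step 2: x=[10.5259] v=[-0.9061]
Step 3: x=[10.2652] v=[-1.3035]
Step 4: x=[9.9378] v=[-1.6372]
Step 5: x=[9.5596] v=[-1.8909]
Step 6: x=[9.1492] v=[-2.0521]
Step 7: x=[8.7266] v=[-2.1130]
Step 8: x=[8.3125] v=[-2.0706]
Step 9: x=[7.9271] v=[-1.9270]
Step 10: x=[7.5893] v=[-1.6892]
Step 11: x=[7.3155] v=[-1.3688]
Step 12: x=[7.1192] v=[-0.9815]
Step 13: x=[7.0100] v=[-0.5462]
Step 14: x=[6.9932] v=[-0.0842]
Step 15: x=[7.0696] v=[0.3819]
First v>=0 after going negative at step 15, time=3.0000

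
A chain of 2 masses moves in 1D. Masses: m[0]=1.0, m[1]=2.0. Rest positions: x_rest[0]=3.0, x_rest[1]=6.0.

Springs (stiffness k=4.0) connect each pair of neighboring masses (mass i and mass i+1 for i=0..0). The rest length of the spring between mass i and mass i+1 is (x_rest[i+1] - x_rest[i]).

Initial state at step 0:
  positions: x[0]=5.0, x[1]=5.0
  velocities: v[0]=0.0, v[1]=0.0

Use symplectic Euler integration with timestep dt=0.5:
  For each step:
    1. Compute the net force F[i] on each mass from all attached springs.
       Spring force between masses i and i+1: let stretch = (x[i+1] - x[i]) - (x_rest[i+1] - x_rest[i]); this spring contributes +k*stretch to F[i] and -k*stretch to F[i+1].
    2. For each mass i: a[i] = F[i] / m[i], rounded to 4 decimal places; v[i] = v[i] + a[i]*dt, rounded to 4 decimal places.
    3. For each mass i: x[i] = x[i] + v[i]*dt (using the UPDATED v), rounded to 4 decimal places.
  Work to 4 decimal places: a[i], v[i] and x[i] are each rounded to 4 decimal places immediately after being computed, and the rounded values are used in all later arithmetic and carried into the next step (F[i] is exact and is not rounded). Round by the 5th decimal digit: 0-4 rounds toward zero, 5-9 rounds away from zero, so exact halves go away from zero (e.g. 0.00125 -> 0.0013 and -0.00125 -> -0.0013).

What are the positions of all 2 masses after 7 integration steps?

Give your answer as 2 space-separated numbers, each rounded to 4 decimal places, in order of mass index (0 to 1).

Step 0: x=[5.0000 5.0000] v=[0.0000 0.0000]
Step 1: x=[2.0000 6.5000] v=[-6.0000 3.0000]
Step 2: x=[0.5000 7.2500] v=[-3.0000 1.5000]
Step 3: x=[2.7500 6.1250] v=[4.5000 -2.2500]
Step 4: x=[5.3750 4.8125] v=[5.2500 -2.6250]
Step 5: x=[4.4375 5.2813] v=[-1.8750 0.9375]
Step 6: x=[1.3438 6.8282] v=[-6.1874 3.0937]
Step 7: x=[0.7345 7.1329] v=[-1.2186 0.6093]

Answer: 0.7345 7.1329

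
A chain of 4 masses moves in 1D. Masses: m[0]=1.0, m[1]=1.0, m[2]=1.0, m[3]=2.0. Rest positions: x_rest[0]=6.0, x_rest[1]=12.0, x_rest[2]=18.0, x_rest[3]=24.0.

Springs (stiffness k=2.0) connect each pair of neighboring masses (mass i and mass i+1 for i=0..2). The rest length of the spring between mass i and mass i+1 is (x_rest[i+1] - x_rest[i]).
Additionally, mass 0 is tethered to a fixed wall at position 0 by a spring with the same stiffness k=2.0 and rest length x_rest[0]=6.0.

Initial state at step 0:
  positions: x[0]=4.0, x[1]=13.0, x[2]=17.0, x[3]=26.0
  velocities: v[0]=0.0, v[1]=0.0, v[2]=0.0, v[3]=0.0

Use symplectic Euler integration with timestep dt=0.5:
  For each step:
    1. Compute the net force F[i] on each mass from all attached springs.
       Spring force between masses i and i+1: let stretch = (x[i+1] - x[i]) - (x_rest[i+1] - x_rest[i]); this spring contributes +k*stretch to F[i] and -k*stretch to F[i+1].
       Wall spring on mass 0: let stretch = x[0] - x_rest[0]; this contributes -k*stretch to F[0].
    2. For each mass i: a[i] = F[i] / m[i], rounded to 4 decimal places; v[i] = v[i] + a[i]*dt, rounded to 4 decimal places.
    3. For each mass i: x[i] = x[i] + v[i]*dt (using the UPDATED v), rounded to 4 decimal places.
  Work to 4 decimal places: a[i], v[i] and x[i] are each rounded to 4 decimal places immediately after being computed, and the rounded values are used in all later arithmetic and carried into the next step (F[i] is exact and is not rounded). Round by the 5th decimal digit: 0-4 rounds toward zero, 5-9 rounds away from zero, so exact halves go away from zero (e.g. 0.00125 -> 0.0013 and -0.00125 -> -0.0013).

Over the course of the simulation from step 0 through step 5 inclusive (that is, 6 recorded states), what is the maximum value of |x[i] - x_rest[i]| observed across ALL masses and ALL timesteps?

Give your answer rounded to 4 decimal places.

Step 0: x=[4.0000 13.0000 17.0000 26.0000] v=[0.0000 0.0000 0.0000 0.0000]
Step 1: x=[6.5000 10.5000 19.5000 25.2500] v=[5.0000 -5.0000 5.0000 -1.5000]
Step 2: x=[7.7500 10.5000 20.3750 24.5625] v=[2.5000 0.0000 1.7500 -1.3750]
Step 3: x=[6.5000 14.0625 18.4063 24.3281] v=[-2.5000 7.1250 -3.9375 -0.4688]
Step 4: x=[5.7813 16.0157 17.2266 24.1133] v=[-1.4375 3.9063 -2.3595 -0.4297]
Step 5: x=[7.2891 13.4571 18.8848 23.6768] v=[3.0156 -5.1172 3.3163 -0.8731]
Max displacement = 4.0157

Answer: 4.0157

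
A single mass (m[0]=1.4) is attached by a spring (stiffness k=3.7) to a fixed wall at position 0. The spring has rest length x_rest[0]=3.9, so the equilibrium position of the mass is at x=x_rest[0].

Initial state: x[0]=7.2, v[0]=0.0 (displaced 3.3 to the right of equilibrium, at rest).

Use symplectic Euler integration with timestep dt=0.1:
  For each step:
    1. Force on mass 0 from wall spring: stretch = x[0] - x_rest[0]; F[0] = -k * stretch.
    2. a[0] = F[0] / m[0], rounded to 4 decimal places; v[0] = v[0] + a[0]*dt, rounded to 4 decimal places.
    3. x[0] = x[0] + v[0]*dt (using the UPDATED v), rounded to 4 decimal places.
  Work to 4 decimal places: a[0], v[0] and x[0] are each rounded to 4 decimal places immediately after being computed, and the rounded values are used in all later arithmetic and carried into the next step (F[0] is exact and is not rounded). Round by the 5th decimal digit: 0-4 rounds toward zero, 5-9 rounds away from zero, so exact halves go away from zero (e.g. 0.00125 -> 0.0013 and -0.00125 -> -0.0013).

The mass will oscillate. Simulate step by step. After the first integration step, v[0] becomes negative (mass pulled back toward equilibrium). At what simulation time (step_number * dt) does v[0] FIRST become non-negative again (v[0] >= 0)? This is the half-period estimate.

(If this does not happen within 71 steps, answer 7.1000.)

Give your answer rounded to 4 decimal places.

Step 0: x=[7.2000] v=[0.0000]
Step 1: x=[7.1128] v=[-0.8721]
Step 2: x=[6.9407] v=[-1.7212]
Step 3: x=[6.6882] v=[-2.5248]
Step 4: x=[6.3620] v=[-3.2617]
Step 5: x=[5.9708] v=[-3.9124]
Step 6: x=[5.5248] v=[-4.4597]
Step 7: x=[5.0359] v=[-4.8891]
Step 8: x=[4.5170] v=[-5.1893]
Step 9: x=[3.9818] v=[-5.3524]
Step 10: x=[3.4444] v=[-5.3740]
Step 11: x=[2.9190] v=[-5.2536]
Step 12: x=[2.4196] v=[-4.9943]
Step 13: x=[1.9593] v=[-4.6031]
Step 14: x=[1.5503] v=[-4.0902]
Step 15: x=[1.2034] v=[-3.4692]
Step 16: x=[0.9278] v=[-2.7565]
Step 17: x=[0.7307] v=[-1.9710]
Step 18: x=[0.6174] v=[-1.1334]
Step 19: x=[0.5908] v=[-0.2659]
Step 20: x=[0.6517] v=[0.6087]
First v>=0 after going negative at step 20, time=2.0000

Answer: 2.0000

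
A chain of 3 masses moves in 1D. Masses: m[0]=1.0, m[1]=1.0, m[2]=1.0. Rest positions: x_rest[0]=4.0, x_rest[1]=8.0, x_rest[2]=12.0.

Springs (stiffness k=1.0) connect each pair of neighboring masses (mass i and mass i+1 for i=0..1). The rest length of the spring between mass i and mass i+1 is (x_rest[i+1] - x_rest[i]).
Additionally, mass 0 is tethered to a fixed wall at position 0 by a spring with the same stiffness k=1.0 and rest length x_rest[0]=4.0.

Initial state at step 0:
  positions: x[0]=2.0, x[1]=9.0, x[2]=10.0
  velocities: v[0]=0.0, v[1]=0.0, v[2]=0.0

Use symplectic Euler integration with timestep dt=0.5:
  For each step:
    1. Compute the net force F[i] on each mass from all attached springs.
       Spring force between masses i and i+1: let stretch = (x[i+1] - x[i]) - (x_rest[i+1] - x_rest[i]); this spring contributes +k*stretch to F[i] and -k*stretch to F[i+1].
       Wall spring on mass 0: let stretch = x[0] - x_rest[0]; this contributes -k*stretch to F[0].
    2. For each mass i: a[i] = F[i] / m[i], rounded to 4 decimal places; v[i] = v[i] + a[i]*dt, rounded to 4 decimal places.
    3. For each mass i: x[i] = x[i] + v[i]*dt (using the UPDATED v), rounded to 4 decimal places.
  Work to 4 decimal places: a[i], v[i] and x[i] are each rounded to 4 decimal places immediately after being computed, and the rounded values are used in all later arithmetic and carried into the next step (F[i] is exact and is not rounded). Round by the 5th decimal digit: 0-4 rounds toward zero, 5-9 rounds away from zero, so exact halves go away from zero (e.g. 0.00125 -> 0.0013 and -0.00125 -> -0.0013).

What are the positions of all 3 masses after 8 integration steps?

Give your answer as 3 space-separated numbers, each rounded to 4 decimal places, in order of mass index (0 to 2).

Answer: 4.3332 8.1082 12.4353

Derivation:
Step 0: x=[2.0000 9.0000 10.0000] v=[0.0000 0.0000 0.0000]
Step 1: x=[3.2500 7.5000 10.7500] v=[2.5000 -3.0000 1.5000]
Step 2: x=[4.7500 5.7500 11.6875] v=[3.0000 -3.5000 1.8750]
Step 3: x=[5.3125 5.2344 12.1407] v=[1.1250 -1.0313 0.9063]
Step 4: x=[4.5274 6.4649 11.8673] v=[-1.5703 2.4609 -0.5469]
Step 5: x=[3.0948 8.5616 11.2433] v=[-2.8653 4.1934 -1.2481]
Step 6: x=[2.2552 9.9621 10.9488] v=[-1.6793 2.8009 -0.5890]
Step 7: x=[2.7785 9.6825 11.4077] v=[1.0466 -0.5592 0.9177]
Step 8: x=[4.3332 8.1082 12.4353] v=[3.1094 -3.1486 2.0551]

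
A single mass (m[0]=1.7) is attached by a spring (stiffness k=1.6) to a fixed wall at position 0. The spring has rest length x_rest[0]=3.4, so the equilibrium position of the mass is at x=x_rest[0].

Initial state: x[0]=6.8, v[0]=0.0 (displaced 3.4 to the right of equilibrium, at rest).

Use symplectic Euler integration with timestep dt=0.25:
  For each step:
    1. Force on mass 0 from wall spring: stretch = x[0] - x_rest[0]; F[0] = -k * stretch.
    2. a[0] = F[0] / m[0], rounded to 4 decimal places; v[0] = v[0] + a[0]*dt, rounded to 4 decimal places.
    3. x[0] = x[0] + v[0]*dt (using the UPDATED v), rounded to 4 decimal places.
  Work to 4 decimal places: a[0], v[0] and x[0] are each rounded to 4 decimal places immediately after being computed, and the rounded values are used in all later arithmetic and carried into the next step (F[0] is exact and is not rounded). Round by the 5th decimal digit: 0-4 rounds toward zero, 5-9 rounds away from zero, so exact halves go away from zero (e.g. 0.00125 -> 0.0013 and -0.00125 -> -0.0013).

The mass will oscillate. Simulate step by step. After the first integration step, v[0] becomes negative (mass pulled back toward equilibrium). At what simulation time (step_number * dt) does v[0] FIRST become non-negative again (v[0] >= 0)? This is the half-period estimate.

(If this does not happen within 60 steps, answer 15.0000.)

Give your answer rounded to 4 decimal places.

Step 0: x=[6.8000] v=[0.0000]
Step 1: x=[6.6000] v=[-0.8000]
Step 2: x=[6.2118] v=[-1.5530]
Step 3: x=[5.6582] v=[-2.2146]
Step 4: x=[4.9717] v=[-2.7460]
Step 5: x=[4.1928] v=[-3.1158]
Step 6: x=[3.3672] v=[-3.3024]
Step 7: x=[2.5435] v=[-3.2947]
Step 8: x=[1.7702] v=[-3.0932]
Step 9: x=[1.0928] v=[-2.7097]
Step 10: x=[0.5511] v=[-2.1668]
Step 11: x=[0.1770] v=[-1.4965]
Step 12: x=[-0.0076] v=[-0.7382]
Step 13: x=[0.0083] v=[0.0636]
First v>=0 after going negative at step 13, time=3.2500

Answer: 3.2500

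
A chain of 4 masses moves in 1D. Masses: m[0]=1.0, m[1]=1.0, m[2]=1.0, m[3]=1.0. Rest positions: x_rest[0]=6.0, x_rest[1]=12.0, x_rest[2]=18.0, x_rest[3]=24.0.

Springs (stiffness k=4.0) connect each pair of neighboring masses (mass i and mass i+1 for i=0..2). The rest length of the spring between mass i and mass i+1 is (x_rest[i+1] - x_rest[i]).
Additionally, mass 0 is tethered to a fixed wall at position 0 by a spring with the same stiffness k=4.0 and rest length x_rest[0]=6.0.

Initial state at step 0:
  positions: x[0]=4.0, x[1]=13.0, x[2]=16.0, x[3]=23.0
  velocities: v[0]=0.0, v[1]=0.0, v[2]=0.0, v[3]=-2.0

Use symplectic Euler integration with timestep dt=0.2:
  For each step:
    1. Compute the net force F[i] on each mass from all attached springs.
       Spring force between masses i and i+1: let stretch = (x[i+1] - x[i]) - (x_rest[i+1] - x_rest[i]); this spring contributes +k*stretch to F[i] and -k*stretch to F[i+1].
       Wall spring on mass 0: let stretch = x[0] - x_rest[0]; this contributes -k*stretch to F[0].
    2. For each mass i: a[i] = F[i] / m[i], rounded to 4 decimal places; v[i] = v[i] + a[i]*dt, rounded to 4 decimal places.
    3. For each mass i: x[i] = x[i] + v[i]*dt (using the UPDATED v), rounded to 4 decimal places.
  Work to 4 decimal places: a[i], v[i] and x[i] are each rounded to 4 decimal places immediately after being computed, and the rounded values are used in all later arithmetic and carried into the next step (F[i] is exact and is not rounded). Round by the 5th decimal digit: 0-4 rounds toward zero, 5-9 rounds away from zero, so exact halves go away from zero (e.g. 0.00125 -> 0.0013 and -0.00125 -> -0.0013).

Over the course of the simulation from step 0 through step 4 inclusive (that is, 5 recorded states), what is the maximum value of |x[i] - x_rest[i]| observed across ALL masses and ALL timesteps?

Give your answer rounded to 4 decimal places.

Answer: 2.5151

Derivation:
Step 0: x=[4.0000 13.0000 16.0000 23.0000] v=[0.0000 0.0000 0.0000 -2.0000]
Step 1: x=[4.8000 12.0400 16.6400 22.4400] v=[4.0000 -4.8000 3.2000 -2.8000]
Step 2: x=[5.9904 10.6576 17.4720 21.9120] v=[5.9520 -6.9120 4.1600 -2.6400]
Step 3: x=[6.9691 9.6188 17.9241 21.6336] v=[4.8934 -5.1942 2.2605 -1.3920]
Step 4: x=[7.2567 9.4849 17.6409 21.7217] v=[1.4379 -0.6697 -1.4161 0.4404]
Max displacement = 2.5151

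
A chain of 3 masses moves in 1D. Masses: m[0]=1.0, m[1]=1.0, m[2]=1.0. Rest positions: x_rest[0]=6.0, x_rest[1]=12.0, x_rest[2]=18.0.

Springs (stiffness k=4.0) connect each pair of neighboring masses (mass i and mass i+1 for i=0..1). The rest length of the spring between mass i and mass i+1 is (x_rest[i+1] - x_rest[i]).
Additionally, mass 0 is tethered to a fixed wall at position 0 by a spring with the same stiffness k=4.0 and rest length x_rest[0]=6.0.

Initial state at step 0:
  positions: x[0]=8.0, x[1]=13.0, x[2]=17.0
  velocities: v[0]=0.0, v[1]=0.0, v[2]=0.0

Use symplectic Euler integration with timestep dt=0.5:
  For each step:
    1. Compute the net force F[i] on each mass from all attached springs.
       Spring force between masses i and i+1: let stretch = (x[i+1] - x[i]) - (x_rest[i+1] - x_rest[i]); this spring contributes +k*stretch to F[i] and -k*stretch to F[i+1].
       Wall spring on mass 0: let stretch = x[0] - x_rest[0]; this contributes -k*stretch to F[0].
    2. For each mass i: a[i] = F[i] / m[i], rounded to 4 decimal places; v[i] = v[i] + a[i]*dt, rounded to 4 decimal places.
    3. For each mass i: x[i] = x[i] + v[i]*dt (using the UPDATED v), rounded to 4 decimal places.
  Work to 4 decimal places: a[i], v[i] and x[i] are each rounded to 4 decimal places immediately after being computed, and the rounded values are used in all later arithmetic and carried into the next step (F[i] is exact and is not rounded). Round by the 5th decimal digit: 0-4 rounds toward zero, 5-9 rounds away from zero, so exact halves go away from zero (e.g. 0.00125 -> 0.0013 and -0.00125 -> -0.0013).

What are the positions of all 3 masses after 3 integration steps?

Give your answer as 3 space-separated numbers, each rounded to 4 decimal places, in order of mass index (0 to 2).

Answer: 6.0000 12.0000 18.0000

Derivation:
Step 0: x=[8.0000 13.0000 17.0000] v=[0.0000 0.0000 0.0000]
Step 1: x=[5.0000 12.0000 19.0000] v=[-6.0000 -2.0000 4.0000]
Step 2: x=[4.0000 11.0000 20.0000] v=[-2.0000 -2.0000 2.0000]
Step 3: x=[6.0000 12.0000 18.0000] v=[4.0000 2.0000 -4.0000]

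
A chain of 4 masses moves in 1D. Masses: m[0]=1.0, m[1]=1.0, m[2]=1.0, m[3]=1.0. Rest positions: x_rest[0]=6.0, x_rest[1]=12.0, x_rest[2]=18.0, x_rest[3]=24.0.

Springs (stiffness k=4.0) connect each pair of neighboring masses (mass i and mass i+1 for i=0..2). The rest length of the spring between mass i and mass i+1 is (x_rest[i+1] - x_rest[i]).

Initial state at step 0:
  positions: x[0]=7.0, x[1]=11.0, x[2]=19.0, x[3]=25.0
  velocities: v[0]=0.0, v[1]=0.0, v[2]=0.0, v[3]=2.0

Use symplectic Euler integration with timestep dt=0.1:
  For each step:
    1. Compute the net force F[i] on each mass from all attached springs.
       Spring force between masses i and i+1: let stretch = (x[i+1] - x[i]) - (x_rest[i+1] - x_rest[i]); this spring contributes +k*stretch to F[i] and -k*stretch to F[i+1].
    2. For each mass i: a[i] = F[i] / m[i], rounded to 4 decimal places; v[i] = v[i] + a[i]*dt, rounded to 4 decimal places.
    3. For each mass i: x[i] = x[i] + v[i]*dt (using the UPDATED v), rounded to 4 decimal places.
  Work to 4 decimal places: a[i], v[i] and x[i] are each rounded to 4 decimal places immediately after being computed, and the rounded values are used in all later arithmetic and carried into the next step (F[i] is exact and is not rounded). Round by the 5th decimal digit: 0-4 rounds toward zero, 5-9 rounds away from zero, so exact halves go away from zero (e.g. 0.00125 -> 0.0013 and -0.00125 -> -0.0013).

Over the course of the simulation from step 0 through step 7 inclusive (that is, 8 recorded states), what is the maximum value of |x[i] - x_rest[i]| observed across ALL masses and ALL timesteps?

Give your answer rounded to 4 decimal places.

Answer: 1.7790

Derivation:
Step 0: x=[7.0000 11.0000 19.0000 25.0000] v=[0.0000 0.0000 0.0000 2.0000]
Step 1: x=[6.9200 11.1600 18.9200 25.2000] v=[-0.8000 1.6000 -0.8000 2.0000]
Step 2: x=[6.7696 11.4608 18.7808 25.3888] v=[-1.5040 3.0080 -1.3920 1.8880]
Step 3: x=[6.5669 11.8668 18.6131 25.5533] v=[-2.0275 4.0595 -1.6768 1.6448]
Step 4: x=[6.3362 12.3306 18.4532 25.6802] v=[-2.3075 4.6381 -1.5992 1.2687]
Step 5: x=[6.1052 12.7995 18.3375 25.7580] v=[-2.3097 4.6894 -1.1574 0.7779]
Step 6: x=[5.9020 13.2222 18.2971 25.7790] v=[-2.0320 4.2269 -0.4044 0.2097]
Step 7: x=[5.7516 13.5551 18.3529 25.7407] v=[-1.5039 3.3288 0.5584 -0.3831]
Max displacement = 1.7790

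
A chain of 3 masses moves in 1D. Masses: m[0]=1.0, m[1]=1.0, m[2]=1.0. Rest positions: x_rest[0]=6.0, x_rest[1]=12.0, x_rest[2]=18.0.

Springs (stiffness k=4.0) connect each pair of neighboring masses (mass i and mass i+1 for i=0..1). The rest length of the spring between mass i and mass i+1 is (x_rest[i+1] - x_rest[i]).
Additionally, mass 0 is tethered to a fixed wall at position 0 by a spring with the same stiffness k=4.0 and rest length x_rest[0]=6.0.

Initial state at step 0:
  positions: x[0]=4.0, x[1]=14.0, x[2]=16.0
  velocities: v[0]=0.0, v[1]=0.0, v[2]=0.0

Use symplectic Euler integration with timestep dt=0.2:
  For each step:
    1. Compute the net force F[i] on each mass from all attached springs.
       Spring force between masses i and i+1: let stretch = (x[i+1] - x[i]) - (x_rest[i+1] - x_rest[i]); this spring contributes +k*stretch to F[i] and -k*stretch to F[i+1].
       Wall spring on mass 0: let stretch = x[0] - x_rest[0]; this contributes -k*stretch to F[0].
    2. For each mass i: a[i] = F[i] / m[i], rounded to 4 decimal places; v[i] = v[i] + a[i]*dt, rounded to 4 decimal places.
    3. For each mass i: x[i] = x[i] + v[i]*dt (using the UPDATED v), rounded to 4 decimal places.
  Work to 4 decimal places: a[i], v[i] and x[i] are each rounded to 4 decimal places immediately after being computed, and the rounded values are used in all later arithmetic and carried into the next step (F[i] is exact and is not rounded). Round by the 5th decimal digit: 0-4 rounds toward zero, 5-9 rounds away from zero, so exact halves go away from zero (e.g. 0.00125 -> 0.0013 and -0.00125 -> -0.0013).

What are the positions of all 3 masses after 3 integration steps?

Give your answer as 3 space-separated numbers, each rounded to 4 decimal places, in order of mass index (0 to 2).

Step 0: x=[4.0000 14.0000 16.0000] v=[0.0000 0.0000 0.0000]
Step 1: x=[4.9600 12.7200 16.6400] v=[4.8000 -6.4000 3.2000]
Step 2: x=[6.3680 10.8256 17.6128] v=[7.0400 -9.4720 4.8640]
Step 3: x=[7.4703 9.3039 18.4596] v=[5.5117 -7.6083 4.2342]

Answer: 7.4703 9.3039 18.4596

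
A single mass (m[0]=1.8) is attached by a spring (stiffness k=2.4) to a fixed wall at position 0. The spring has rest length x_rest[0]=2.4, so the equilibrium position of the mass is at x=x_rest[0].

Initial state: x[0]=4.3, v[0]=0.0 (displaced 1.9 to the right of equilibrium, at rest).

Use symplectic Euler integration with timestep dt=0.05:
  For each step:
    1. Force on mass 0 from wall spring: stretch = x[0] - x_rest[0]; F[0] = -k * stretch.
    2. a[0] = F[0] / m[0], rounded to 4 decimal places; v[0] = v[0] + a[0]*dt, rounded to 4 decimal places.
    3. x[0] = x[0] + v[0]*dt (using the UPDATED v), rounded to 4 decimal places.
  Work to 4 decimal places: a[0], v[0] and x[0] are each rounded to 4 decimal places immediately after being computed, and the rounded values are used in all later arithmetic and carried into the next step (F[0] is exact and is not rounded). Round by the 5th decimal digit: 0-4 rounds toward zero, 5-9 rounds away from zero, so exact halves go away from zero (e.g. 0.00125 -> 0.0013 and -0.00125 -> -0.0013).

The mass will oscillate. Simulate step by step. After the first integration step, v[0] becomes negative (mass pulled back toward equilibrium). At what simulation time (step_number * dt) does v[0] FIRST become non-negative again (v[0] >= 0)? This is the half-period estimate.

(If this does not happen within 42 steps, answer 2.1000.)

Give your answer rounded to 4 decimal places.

Step 0: x=[4.3000] v=[0.0000]
Step 1: x=[4.2937] v=[-0.1267]
Step 2: x=[4.2811] v=[-0.2529]
Step 3: x=[4.2622] v=[-0.3783]
Step 4: x=[4.2371] v=[-0.5024]
Step 5: x=[4.2059] v=[-0.6249]
Step 6: x=[4.1686] v=[-0.7453]
Step 7: x=[4.1254] v=[-0.8632]
Step 8: x=[4.0765] v=[-0.9782]
Step 9: x=[4.0220] v=[-1.0900]
Step 10: x=[3.9621] v=[-1.1981]
Step 11: x=[3.8970] v=[-1.3022]
Step 12: x=[3.8269] v=[-1.4020]
Step 13: x=[3.7520] v=[-1.4971]
Step 14: x=[3.6726] v=[-1.5872]
Step 15: x=[3.5890] v=[-1.6720]
Step 16: x=[3.5014] v=[-1.7513]
Step 17: x=[3.4102] v=[-1.8247]
Step 18: x=[3.3156] v=[-1.8920]
Step 19: x=[3.2180] v=[-1.9530]
Step 20: x=[3.1176] v=[-2.0075]
Step 21: x=[3.0148] v=[-2.0553]
Step 22: x=[2.9100] v=[-2.0963]
Step 23: x=[2.8035] v=[-2.1303]
Step 24: x=[2.6956] v=[-2.1572]
Step 25: x=[2.5868] v=[-2.1769]
Step 26: x=[2.4773] v=[-2.1894]
Step 27: x=[2.3676] v=[-2.1946]
Step 28: x=[2.2580] v=[-2.1924]
Step 29: x=[2.1489] v=[-2.1829]
Step 30: x=[2.0406] v=[-2.1662]
Step 31: x=[1.9335] v=[-2.1422]
Step 32: x=[1.8279] v=[-2.1111]
Step 33: x=[1.7243] v=[-2.0730]
Step 34: x=[1.6229] v=[-2.0280]
Step 35: x=[1.5241] v=[-1.9762]
Step 36: x=[1.4282] v=[-1.9178]
Step 37: x=[1.3356] v=[-1.8530]
Step 38: x=[1.2465] v=[-1.7820]
Step 39: x=[1.1612] v=[-1.7051]
Step 40: x=[1.0801] v=[-1.6225]
Step 41: x=[1.0034] v=[-1.5345]
Step 42: x=[0.9313] v=[-1.4414]
v[0] did not become non-negative within 42 steps; using fallback time=2.1000

Answer: 2.1000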